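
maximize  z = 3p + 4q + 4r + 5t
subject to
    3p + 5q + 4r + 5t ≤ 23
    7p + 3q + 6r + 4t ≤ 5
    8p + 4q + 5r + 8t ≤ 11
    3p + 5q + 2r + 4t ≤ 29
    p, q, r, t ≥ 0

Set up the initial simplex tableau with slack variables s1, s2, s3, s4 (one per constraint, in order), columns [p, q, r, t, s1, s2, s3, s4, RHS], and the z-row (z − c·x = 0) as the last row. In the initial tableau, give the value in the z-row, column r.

-4

The z-row carries the negated objective coefficients: the r entry is -4.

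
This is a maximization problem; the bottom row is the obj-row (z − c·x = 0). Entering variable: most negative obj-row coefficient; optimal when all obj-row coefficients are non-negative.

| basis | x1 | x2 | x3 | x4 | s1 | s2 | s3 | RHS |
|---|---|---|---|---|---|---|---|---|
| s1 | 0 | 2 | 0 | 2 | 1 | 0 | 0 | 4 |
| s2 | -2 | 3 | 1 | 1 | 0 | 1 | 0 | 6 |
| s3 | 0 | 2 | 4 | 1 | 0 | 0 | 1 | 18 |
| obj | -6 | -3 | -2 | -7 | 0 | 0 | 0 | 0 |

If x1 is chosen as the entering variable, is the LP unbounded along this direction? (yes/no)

Every constraint-row entry in column x1 is ≤ 0, so increasing x1 is unbounded.

yes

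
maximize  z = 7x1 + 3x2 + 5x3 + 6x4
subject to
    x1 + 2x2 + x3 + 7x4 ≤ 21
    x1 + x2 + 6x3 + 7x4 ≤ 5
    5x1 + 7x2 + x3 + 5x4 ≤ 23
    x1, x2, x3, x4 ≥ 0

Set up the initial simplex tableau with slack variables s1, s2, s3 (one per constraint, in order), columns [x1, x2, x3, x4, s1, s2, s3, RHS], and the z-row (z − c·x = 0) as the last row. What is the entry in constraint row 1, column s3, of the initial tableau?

Slack s3 belongs to constraint 3; its column is the unit vector e_3, so the entry in row 1 is 0.

0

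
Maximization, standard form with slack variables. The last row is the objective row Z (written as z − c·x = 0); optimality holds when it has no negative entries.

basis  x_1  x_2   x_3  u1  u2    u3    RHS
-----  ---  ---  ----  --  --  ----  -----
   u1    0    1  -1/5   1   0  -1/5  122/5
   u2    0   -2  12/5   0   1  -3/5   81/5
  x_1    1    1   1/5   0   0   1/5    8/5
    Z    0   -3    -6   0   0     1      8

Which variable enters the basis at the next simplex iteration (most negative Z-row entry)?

Negative Z-row entries: x_2: -3, x_3: -6.
The most negative is -6 in column x_3, so x_3 enters.

x_3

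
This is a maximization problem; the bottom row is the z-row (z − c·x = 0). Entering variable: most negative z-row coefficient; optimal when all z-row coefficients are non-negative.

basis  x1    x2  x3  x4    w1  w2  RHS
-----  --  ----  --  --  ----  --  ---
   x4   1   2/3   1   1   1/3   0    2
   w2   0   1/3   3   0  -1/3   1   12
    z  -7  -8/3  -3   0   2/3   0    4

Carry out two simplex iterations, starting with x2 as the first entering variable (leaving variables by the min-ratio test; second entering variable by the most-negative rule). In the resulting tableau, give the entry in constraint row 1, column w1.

Ratio test on column x2 — row 1: 2/(2/3) = 3; row 2: 12/(1/3) = 36. Minimum is 3 at row 1 (x4 leaves); pivot element 2/3.
Divide row 1 by 2/3; eliminate column x2 from the other rows.
Second iteration: most negative z-row entry is -3 in column x1, so x1 enters.
Ratio test on column x1 — row 1: 3/(3/2) = 2; row 2: entry -1/2 ≤ 0. Minimum is 2 at row 1 (x2 leaves); pivot element 3/2.
Divide row 1 by 3/2; eliminate column x1 from the other rows.
After both pivots, the entry at constraint row 1, column w1 is 1/3.

1/3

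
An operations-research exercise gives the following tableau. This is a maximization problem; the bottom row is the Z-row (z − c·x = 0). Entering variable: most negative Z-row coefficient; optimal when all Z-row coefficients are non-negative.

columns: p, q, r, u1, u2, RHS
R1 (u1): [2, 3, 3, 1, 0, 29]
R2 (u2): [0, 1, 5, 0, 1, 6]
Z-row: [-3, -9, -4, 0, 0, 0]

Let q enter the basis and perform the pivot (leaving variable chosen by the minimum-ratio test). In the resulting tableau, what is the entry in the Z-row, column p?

-3

Ratio test on column q — row 1: 29/3 = 29/3; row 2: 6/1 = 6. Minimum is 6 at row 2 (u2 leaves); pivot element 1.
Divide row 2 by 1; eliminate column q from the other rows.
Z-row update in column p: -3 − (-9)·0 = -3.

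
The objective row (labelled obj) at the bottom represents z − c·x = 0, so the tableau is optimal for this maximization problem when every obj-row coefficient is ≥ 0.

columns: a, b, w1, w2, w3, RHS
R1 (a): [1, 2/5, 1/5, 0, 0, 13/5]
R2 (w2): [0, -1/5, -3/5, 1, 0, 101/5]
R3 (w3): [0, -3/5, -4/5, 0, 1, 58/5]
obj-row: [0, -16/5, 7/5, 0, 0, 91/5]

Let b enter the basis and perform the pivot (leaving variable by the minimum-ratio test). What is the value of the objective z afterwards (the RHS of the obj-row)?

39

Ratio test on column b — row 1: (13/5)/(2/5) = 13/2; row 2: entry -1/5 ≤ 0; row 3: entry -3/5 ≤ 0. Minimum is 13/2 at row 1 (a leaves); pivot element 2/5.
Pivot on row 1; the obj-row RHS becomes 91/5 − (-16/5)·(13/2) = 39.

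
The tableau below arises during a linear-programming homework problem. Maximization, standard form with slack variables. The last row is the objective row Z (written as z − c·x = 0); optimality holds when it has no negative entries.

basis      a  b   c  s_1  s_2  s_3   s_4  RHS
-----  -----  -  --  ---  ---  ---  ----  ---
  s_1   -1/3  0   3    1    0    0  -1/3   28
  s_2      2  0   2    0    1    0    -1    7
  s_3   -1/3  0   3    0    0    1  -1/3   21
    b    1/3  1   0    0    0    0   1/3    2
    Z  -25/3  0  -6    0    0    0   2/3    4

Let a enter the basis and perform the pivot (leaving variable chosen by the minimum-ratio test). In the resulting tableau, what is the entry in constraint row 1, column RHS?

175/6

Ratio test on column a — row 1: entry -1/3 ≤ 0; row 2: 7/2 = 7/2; row 3: entry -1/3 ≤ 0; row 4: 2/(1/3) = 6. Minimum is 7/2 at row 2 (s_2 leaves); pivot element 2.
Divide row 2 by 2; eliminate column a from the other rows.
Row 1 update in column RHS: 28 − (-1/3)·(7/2) = 175/6.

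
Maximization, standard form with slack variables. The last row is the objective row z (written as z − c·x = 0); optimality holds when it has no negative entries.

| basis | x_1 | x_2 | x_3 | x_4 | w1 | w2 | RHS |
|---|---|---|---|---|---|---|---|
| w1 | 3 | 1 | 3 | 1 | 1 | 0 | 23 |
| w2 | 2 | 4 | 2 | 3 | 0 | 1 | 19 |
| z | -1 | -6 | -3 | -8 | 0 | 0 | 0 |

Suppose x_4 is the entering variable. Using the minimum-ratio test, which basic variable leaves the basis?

w2

Column x_4 entries and ratios — w1: 23/1 = 23; w2: 19/3 = 19/3.
Smallest ratio is 19/3 in the row of w2, so w2 leaves.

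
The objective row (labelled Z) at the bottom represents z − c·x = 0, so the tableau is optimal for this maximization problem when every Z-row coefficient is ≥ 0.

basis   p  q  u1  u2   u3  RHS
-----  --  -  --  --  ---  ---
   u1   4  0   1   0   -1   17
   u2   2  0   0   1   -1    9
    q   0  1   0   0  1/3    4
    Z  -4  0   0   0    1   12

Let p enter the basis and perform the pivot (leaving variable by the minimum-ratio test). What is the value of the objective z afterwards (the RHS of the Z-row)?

Ratio test on column p — row 1: 17/4 = 17/4; row 2: 9/2 = 9/2; row 3: entry 0 ≤ 0. Minimum is 17/4 at row 1 (u1 leaves); pivot element 4.
Pivot on row 1; the Z-row RHS becomes 12 − (-4)·(17/4) = 29.

29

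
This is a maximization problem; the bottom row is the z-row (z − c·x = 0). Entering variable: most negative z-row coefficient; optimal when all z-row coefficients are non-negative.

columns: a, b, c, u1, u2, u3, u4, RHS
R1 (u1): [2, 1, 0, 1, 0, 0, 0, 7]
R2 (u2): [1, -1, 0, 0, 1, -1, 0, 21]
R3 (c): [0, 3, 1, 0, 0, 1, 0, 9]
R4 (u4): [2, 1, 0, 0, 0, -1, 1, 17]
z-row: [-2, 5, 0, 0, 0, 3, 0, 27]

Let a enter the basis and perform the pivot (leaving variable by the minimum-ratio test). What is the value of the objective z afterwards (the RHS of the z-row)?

34

Ratio test on column a — row 1: 7/2 = 7/2; row 2: 21/1 = 21; row 3: entry 0 ≤ 0; row 4: 17/2 = 17/2. Minimum is 7/2 at row 1 (u1 leaves); pivot element 2.
Pivot on row 1; the z-row RHS becomes 27 − (-2)·(7/2) = 34.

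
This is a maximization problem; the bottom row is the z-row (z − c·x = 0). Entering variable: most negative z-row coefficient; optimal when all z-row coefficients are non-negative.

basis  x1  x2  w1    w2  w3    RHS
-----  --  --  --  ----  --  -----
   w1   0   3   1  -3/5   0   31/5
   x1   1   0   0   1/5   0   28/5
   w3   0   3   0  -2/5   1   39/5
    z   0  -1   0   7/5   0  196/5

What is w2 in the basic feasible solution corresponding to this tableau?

w2 is not in the basis, so in the current basic feasible solution w2 = 0.

0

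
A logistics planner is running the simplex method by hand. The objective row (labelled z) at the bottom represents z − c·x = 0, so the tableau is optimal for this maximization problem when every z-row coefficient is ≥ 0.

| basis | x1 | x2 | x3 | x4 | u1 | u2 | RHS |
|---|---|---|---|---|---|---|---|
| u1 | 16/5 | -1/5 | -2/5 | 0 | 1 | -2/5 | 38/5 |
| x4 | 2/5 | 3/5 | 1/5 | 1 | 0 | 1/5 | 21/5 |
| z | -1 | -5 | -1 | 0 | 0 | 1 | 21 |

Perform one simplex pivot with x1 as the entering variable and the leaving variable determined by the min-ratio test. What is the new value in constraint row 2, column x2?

Ratio test on column x1 — row 1: (38/5)/(16/5) = 19/8; row 2: (21/5)/(2/5) = 21/2. Minimum is 19/8 at row 1 (u1 leaves); pivot element 16/5.
Divide row 1 by 16/5; eliminate column x1 from the other rows.
Row 2 update in column x2: 3/5 − (2/5)·(-1/16) = 5/8.

5/8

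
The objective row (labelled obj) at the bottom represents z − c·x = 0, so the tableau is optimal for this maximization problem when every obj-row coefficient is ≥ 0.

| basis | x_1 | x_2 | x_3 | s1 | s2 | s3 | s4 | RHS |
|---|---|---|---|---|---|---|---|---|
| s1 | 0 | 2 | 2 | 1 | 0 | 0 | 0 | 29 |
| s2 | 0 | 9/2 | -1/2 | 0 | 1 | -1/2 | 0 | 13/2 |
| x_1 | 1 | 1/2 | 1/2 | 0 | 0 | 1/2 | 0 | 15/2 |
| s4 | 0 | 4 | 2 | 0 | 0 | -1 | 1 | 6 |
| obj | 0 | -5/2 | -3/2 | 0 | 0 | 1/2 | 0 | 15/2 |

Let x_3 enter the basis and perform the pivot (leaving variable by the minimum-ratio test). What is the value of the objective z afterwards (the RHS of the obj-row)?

12

Ratio test on column x_3 — row 1: 29/2 = 29/2; row 2: entry -1/2 ≤ 0; row 3: (15/2)/(1/2) = 15; row 4: 6/2 = 3. Minimum is 3 at row 4 (s4 leaves); pivot element 2.
Pivot on row 4; the obj-row RHS becomes 15/2 − (-3/2)·3 = 12.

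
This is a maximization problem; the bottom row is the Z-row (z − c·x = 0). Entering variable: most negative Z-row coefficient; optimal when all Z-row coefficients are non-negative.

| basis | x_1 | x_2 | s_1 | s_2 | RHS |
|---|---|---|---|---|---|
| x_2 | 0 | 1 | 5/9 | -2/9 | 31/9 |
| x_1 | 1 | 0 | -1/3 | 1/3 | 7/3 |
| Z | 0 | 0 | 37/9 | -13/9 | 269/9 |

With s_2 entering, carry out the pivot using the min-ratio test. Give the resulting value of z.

Ratio test on column s_2 — row 1: entry -2/9 ≤ 0; row 2: (7/3)/(1/3) = 7. Minimum is 7 at row 2 (x_1 leaves); pivot element 1/3.
Pivot on row 2; the Z-row RHS becomes 269/9 − (-13/9)·7 = 40.

40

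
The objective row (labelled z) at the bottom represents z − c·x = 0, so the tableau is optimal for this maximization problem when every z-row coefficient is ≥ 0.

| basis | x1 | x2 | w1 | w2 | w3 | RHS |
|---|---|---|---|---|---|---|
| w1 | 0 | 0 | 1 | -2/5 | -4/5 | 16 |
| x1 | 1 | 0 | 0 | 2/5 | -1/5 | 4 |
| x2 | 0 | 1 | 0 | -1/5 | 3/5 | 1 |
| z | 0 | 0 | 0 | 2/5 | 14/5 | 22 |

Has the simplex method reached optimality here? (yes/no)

yes

Every z-row coefficient is ≥ 0, so the tableau is optimal.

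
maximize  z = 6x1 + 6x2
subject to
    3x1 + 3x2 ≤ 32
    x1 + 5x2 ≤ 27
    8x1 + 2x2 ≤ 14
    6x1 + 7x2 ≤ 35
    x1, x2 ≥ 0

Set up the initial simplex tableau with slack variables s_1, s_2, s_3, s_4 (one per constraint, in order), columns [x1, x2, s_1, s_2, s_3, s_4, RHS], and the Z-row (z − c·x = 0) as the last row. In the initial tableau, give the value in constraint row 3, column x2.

Constraint 3 has coefficient 2 on x2.

2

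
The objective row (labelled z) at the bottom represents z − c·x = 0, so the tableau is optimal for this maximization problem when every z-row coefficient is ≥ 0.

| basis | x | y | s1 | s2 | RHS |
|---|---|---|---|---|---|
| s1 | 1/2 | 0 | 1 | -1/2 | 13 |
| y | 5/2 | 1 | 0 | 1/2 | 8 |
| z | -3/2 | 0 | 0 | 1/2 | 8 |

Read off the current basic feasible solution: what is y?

y is basic (row 2); its value is the RHS of that row, 8.

8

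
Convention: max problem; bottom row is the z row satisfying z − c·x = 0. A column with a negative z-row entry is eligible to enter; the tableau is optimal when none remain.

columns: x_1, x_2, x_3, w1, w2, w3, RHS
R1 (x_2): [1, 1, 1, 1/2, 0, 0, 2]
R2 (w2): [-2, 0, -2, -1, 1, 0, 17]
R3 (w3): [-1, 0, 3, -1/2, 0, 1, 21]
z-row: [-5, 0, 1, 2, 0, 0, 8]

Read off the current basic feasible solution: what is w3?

21

w3 is basic (row 3); its value is the RHS of that row, 21.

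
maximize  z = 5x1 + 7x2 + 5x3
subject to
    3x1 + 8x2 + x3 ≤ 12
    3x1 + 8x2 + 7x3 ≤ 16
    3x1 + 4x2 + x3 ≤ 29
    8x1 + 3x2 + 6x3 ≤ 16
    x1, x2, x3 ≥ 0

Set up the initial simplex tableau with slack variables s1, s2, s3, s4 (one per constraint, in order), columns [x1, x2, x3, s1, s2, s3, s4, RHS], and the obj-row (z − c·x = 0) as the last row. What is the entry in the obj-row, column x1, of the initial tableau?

-5

The obj-row carries the negated objective coefficients: the x1 entry is -5.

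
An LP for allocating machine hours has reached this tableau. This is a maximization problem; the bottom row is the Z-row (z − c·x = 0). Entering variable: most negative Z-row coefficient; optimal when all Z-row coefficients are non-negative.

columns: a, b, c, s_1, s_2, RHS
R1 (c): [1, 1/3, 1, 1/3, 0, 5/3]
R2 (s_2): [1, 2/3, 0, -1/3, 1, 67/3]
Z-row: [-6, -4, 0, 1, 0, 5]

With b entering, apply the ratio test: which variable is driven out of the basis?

c

Column b entries and ratios — c: (5/3)/(1/3) = 5; s_2: (67/3)/(2/3) = 67/2.
Smallest ratio is 5 in the row of c, so c leaves.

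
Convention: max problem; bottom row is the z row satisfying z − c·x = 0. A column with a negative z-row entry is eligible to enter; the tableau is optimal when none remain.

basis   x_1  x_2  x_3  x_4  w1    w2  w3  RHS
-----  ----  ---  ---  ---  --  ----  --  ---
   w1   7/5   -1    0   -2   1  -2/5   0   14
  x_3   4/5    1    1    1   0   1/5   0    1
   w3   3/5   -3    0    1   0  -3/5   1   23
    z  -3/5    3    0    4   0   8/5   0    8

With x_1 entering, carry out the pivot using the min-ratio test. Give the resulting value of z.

35/4

Ratio test on column x_1 — row 1: 14/(7/5) = 10; row 2: 1/(4/5) = 5/4; row 3: 23/(3/5) = 115/3. Minimum is 5/4 at row 2 (x_3 leaves); pivot element 4/5.
Pivot on row 2; the z-row RHS becomes 8 − (-3/5)·(5/4) = 35/4.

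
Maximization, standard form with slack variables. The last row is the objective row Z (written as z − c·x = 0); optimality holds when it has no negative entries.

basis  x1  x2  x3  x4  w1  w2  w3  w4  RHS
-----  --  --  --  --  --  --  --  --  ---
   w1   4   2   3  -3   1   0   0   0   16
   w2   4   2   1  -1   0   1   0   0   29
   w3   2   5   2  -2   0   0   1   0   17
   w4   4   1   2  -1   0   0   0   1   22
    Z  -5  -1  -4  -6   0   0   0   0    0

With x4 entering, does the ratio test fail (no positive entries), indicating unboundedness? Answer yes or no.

Every constraint-row entry in column x4 is ≤ 0, so increasing x4 is unbounded.

yes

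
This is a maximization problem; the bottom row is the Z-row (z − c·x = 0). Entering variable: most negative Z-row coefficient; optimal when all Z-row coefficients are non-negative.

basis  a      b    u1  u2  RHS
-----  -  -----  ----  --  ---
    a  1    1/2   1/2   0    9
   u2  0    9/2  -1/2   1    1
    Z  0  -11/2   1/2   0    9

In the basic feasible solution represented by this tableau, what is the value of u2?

u2 is basic (row 2); its value is the RHS of that row, 1.

1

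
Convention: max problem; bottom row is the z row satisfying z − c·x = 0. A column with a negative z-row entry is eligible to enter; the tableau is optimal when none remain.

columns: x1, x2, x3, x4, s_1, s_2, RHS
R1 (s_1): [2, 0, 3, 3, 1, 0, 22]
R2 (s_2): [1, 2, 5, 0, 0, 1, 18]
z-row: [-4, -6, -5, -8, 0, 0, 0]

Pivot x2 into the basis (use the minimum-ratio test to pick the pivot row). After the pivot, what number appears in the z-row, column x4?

Ratio test on column x2 — row 1: entry 0 ≤ 0; row 2: 18/2 = 9. Minimum is 9 at row 2 (s_2 leaves); pivot element 2.
Divide row 2 by 2; eliminate column x2 from the other rows.
z-row update in column x4: -8 − (-6)·0 = -8.

-8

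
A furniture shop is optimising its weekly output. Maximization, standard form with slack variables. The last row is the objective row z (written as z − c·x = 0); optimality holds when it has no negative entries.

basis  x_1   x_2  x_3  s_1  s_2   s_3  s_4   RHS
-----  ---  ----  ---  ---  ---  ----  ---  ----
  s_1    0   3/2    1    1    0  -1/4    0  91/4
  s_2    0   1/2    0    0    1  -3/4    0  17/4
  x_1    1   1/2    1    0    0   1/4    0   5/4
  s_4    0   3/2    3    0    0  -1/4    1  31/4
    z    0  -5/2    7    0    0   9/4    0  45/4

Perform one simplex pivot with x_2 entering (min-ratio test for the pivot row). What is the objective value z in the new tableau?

35/2

Ratio test on column x_2 — row 1: (91/4)/(3/2) = 91/6; row 2: (17/4)/(1/2) = 17/2; row 3: (5/4)/(1/2) = 5/2; row 4: (31/4)/(3/2) = 31/6. Minimum is 5/2 at row 3 (x_1 leaves); pivot element 1/2.
Pivot on row 3; the z-row RHS becomes 45/4 − (-5/2)·(5/2) = 35/2.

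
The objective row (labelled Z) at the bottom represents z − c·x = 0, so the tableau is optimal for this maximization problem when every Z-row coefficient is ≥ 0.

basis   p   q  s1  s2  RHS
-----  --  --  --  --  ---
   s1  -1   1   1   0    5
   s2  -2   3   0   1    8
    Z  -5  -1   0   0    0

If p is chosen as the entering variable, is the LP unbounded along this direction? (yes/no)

yes

Every constraint-row entry in column p is ≤ 0, so increasing p is unbounded.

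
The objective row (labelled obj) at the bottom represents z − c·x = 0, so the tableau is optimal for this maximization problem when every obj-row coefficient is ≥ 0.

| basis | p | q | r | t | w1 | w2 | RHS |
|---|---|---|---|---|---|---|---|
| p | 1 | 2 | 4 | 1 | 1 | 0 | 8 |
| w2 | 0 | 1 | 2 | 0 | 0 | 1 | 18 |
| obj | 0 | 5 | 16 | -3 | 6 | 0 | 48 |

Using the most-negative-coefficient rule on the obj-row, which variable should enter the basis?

Negative obj-row entries: t: -3.
The most negative is -3 in column t, so t enters.

t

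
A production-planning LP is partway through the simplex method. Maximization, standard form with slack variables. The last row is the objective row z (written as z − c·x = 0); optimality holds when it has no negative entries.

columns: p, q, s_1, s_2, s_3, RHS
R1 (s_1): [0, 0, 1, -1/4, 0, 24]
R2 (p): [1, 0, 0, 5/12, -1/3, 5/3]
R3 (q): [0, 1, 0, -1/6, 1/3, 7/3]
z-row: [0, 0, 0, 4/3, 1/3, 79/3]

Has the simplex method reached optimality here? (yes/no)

yes

Every z-row coefficient is ≥ 0, so the tableau is optimal.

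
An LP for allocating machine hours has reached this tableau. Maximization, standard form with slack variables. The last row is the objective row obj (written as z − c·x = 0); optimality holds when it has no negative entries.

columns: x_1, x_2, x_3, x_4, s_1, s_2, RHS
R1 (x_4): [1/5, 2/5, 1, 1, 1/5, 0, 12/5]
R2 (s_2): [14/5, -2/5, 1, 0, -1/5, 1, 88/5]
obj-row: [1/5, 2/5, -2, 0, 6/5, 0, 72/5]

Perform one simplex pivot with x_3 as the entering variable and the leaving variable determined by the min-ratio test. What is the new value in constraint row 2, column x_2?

-4/5

Ratio test on column x_3 — row 1: (12/5)/1 = 12/5; row 2: (88/5)/1 = 88/5. Minimum is 12/5 at row 1 (x_4 leaves); pivot element 1.
Divide row 1 by 1; eliminate column x_3 from the other rows.
Row 2 update in column x_2: -2/5 − 1·(2/5) = -4/5.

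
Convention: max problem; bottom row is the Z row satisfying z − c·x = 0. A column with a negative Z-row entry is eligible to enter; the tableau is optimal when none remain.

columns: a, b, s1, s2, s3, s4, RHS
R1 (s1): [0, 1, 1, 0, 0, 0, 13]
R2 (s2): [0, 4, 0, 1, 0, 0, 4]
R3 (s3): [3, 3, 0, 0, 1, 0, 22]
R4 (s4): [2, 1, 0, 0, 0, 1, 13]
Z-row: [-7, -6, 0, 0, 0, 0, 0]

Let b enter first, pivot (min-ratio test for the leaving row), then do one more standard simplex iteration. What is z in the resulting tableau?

Ratio test on column b — row 1: 13/1 = 13; row 2: 4/4 = 1; row 3: 22/3 = 22/3; row 4: 13/1 = 13. Minimum is 1 at row 2 (s2 leaves); pivot element 4.
Pivot on row 2; the Z-row RHS becomes 0 − (-6)·1 = 6.
Next entering variable (most negative Z-row entry -7): a.
Ratio test on column a — row 1: entry 0 ≤ 0; row 2: entry 0 ≤ 0; row 3: 19/3 = 19/3; row 4: 12/2 = 6. Minimum is 6 at row 4 (s4 leaves); pivot element 2.
After the second pivot the Z-row RHS is 6 − (-7)·6 = 48.

48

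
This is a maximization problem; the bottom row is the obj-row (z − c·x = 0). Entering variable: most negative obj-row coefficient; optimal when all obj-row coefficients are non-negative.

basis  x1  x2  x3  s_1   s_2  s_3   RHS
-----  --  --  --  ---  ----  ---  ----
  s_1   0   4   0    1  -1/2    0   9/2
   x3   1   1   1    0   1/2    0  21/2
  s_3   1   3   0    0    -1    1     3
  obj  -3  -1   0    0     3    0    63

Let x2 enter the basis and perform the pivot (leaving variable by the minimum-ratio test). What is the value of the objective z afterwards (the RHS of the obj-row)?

Ratio test on column x2 — row 1: (9/2)/4 = 9/8; row 2: (21/2)/1 = 21/2; row 3: 3/3 = 1. Minimum is 1 at row 3 (s_3 leaves); pivot element 3.
Pivot on row 3; the obj-row RHS becomes 63 − (-1)·1 = 64.

64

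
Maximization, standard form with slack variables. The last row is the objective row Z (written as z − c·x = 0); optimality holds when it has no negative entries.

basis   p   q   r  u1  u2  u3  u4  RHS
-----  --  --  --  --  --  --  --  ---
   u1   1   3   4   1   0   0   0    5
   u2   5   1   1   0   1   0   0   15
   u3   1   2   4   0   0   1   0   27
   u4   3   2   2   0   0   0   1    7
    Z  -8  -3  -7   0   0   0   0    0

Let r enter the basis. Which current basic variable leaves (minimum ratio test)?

u1

Column r entries and ratios — u1: 5/4 = 5/4; u2: 15/1 = 15; u3: 27/4 = 27/4; u4: 7/2 = 7/2.
Smallest ratio is 5/4 in the row of u1, so u1 leaves.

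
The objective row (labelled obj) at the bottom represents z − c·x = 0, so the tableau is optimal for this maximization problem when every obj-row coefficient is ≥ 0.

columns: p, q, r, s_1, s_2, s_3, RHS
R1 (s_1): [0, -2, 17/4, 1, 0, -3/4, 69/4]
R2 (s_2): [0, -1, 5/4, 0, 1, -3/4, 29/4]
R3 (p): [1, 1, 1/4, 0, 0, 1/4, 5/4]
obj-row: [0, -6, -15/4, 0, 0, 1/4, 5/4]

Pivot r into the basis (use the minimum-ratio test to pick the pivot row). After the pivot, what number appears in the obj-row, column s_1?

Ratio test on column r — row 1: (69/4)/(17/4) = 69/17; row 2: (29/4)/(5/4) = 29/5; row 3: (5/4)/(1/4) = 5. Minimum is 69/17 at row 1 (s_1 leaves); pivot element 17/4.
Divide row 1 by 17/4; eliminate column r from the other rows.
obj-row update in column s_1: 0 − (-15/4)·(4/17) = 15/17.

15/17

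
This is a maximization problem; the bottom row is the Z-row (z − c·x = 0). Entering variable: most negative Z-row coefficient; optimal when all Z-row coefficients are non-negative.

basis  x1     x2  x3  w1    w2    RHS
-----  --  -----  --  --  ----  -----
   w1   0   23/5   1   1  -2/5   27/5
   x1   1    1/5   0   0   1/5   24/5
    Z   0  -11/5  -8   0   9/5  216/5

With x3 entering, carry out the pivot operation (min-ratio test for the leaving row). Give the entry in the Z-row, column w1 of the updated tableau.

Ratio test on column x3 — row 1: (27/5)/1 = 27/5; row 2: entry 0 ≤ 0. Minimum is 27/5 at row 1 (w1 leaves); pivot element 1.
Divide row 1 by 1; eliminate column x3 from the other rows.
Z-row update in column w1: 0 − (-8)·1 = 8.

8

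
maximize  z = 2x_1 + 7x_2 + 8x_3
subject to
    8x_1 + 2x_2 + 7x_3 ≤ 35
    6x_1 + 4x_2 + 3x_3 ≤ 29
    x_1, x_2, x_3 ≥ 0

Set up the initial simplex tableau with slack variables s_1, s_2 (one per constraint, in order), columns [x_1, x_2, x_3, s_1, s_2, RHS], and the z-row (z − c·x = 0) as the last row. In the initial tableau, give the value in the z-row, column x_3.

The z-row carries the negated objective coefficients: the x_3 entry is -8.

-8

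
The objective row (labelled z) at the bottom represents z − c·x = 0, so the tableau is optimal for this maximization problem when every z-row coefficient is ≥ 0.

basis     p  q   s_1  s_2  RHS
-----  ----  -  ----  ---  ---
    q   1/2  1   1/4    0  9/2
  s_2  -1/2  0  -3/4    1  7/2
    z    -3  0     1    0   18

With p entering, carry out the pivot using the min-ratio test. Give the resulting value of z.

Ratio test on column p — row 1: (9/2)/(1/2) = 9; row 2: entry -1/2 ≤ 0. Minimum is 9 at row 1 (q leaves); pivot element 1/2.
Pivot on row 1; the z-row RHS becomes 18 − (-3)·9 = 45.

45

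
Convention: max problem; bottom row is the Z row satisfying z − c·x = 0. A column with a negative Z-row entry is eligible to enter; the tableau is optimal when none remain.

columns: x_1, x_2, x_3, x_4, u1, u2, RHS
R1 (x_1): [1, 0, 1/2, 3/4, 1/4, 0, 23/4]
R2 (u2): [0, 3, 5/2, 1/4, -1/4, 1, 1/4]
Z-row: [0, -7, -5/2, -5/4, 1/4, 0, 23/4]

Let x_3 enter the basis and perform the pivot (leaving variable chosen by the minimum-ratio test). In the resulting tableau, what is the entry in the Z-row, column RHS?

6

Ratio test on column x_3 — row 1: (23/4)/(1/2) = 23/2; row 2: (1/4)/(5/2) = 1/10. Minimum is 1/10 at row 2 (u2 leaves); pivot element 5/2.
Divide row 2 by 5/2; eliminate column x_3 from the other rows.
Z-row update in column RHS: 23/4 − (-5/2)·(1/10) = 6.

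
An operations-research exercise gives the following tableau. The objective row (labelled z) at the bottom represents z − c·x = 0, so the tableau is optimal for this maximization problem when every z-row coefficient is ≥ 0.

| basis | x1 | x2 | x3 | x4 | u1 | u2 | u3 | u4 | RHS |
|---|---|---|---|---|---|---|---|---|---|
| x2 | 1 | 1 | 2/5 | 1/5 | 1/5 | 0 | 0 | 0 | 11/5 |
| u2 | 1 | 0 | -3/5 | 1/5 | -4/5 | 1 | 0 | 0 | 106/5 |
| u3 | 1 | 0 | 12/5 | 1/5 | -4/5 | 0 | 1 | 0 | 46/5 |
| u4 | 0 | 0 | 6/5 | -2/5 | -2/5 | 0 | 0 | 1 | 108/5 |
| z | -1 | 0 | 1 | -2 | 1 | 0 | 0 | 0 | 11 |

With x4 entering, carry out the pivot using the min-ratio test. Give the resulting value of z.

33

Ratio test on column x4 — row 1: (11/5)/(1/5) = 11; row 2: (106/5)/(1/5) = 106; row 3: (46/5)/(1/5) = 46; row 4: entry -2/5 ≤ 0. Minimum is 11 at row 1 (x2 leaves); pivot element 1/5.
Pivot on row 1; the z-row RHS becomes 11 − (-2)·11 = 33.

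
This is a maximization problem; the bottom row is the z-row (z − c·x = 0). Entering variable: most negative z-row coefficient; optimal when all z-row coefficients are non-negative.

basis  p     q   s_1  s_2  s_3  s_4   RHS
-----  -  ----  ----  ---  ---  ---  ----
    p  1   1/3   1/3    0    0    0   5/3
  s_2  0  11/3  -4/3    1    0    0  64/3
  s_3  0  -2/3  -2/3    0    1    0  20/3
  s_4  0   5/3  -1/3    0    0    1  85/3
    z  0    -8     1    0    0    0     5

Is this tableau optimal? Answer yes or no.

The z-row has a negative entry -8 in column q, so it is not optimal.

no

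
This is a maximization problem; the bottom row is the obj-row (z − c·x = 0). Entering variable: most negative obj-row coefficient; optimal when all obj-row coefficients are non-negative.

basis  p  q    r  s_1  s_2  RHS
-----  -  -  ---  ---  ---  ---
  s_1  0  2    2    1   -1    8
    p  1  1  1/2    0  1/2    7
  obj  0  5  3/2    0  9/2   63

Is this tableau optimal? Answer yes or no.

Every obj-row coefficient is ≥ 0, so the tableau is optimal.

yes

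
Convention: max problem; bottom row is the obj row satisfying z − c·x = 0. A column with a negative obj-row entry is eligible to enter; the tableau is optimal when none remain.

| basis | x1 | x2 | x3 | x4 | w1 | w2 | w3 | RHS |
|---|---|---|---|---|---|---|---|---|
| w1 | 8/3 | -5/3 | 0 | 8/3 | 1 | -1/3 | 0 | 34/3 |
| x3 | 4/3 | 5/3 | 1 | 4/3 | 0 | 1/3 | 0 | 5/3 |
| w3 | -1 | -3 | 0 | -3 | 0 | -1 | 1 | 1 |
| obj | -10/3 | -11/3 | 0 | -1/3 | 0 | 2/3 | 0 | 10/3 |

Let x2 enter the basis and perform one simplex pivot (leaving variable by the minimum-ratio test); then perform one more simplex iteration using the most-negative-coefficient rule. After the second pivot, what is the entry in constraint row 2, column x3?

3/4

Ratio test on column x2 — row 1: entry -5/3 ≤ 0; row 2: (5/3)/(5/3) = 1; row 3: entry -3 ≤ 0. Minimum is 1 at row 2 (x3 leaves); pivot element 5/3.
Divide row 2 by 5/3; eliminate column x2 from the other rows.
Second iteration: most negative obj-row entry is -2/5 in column x1, so x1 enters.
Ratio test on column x1 — row 1: 13/4 = 13/4; row 2: 1/(4/5) = 5/4; row 3: 4/(7/5) = 20/7. Minimum is 5/4 at row 2 (x2 leaves); pivot element 4/5.
Divide row 2 by 4/5; eliminate column x1 from the other rows.
After both pivots, the entry at constraint row 2, column x3 is 3/4.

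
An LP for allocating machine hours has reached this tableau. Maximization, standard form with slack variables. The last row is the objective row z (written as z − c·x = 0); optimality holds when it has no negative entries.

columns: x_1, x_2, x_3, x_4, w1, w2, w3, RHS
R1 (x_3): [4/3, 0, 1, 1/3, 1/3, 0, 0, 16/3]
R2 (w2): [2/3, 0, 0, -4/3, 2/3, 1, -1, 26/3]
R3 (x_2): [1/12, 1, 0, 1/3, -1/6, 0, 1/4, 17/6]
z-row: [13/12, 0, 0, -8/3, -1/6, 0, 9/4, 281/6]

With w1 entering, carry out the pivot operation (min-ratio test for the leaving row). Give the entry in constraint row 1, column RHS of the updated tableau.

Ratio test on column w1 — row 1: (16/3)/(1/3) = 16; row 2: (26/3)/(2/3) = 13; row 3: entry -1/6 ≤ 0. Minimum is 13 at row 2 (w2 leaves); pivot element 2/3.
Divide row 2 by 2/3; eliminate column w1 from the other rows.
Row 1 update in column RHS: 16/3 − (1/3)·13 = 1.

1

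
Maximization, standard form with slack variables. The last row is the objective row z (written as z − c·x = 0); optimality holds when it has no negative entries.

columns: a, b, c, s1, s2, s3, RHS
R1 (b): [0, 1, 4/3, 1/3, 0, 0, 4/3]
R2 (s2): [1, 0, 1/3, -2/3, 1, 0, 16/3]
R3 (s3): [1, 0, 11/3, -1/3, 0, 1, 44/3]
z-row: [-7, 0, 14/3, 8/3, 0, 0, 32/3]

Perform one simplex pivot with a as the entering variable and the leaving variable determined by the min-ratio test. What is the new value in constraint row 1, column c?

4/3

Ratio test on column a — row 1: entry 0 ≤ 0; row 2: (16/3)/1 = 16/3; row 3: (44/3)/1 = 44/3. Minimum is 16/3 at row 2 (s2 leaves); pivot element 1.
Divide row 2 by 1; eliminate column a from the other rows.
Row 1 update in column c: 4/3 − 0·(1/3) = 4/3.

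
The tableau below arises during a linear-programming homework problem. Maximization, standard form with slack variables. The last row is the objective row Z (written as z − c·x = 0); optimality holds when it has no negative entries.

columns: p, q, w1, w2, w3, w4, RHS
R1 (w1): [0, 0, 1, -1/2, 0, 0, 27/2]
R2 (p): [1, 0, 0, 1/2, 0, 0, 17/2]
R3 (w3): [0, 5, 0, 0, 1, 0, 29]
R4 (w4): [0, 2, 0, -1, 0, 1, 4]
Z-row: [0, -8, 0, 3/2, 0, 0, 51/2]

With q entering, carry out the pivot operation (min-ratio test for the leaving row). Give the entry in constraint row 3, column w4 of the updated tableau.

-5/2

Ratio test on column q — row 1: entry 0 ≤ 0; row 2: entry 0 ≤ 0; row 3: 29/5 = 29/5; row 4: 4/2 = 2. Minimum is 2 at row 4 (w4 leaves); pivot element 2.
Divide row 4 by 2; eliminate column q from the other rows.
Row 3 update in column w4: 0 − 5·(1/2) = -5/2.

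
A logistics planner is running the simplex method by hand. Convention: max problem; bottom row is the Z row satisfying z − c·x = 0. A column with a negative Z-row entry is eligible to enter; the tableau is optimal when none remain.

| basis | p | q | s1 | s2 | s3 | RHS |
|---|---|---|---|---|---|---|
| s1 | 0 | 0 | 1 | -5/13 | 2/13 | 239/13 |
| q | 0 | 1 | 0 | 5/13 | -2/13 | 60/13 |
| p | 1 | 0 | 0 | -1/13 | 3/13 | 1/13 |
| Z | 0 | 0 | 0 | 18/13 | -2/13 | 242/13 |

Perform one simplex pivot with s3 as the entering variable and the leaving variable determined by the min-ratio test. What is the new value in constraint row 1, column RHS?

55/3

Ratio test on column s3 — row 1: (239/13)/(2/13) = 239/2; row 2: entry -2/13 ≤ 0; row 3: (1/13)/(3/13) = 1/3. Minimum is 1/3 at row 3 (p leaves); pivot element 3/13.
Divide row 3 by 3/13; eliminate column s3 from the other rows.
Row 1 update in column RHS: 239/13 − (2/13)·(1/3) = 55/3.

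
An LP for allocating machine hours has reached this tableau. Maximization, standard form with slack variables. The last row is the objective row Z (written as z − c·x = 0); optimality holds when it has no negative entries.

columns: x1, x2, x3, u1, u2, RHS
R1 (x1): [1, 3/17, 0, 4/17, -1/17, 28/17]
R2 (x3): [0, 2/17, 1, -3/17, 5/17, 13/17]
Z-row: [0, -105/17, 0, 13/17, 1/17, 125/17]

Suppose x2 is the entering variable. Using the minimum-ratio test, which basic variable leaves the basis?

x3

Column x2 entries and ratios — x1: (28/17)/(3/17) = 28/3; x3: (13/17)/(2/17) = 13/2.
Smallest ratio is 13/2 in the row of x3, so x3 leaves.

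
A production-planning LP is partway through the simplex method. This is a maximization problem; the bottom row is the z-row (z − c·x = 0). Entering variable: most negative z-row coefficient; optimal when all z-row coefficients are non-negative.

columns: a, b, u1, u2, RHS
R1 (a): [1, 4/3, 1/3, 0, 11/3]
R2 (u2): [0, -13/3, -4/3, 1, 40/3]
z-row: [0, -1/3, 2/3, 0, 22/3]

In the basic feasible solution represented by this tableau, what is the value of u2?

u2 is basic (row 2); its value is the RHS of that row, 40/3.

40/3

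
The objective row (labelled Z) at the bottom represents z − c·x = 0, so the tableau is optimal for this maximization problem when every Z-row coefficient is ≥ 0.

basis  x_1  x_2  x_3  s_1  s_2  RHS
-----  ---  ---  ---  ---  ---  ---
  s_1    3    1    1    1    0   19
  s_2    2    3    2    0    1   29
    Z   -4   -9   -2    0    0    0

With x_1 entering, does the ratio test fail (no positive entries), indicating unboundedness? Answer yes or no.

Column x_1 has positive entries in row(s) 1, 2, so the ratio test bounds it — not unbounded.

no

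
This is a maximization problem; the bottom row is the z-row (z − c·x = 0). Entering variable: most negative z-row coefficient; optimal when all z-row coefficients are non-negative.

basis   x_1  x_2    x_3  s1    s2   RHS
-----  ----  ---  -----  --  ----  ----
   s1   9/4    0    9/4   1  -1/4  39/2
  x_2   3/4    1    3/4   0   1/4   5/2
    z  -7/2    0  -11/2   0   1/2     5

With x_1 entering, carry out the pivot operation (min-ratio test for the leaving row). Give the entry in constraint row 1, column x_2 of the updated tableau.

-3

Ratio test on column x_1 — row 1: (39/2)/(9/4) = 26/3; row 2: (5/2)/(3/4) = 10/3. Minimum is 10/3 at row 2 (x_2 leaves); pivot element 3/4.
Divide row 2 by 3/4; eliminate column x_1 from the other rows.
Row 1 update in column x_2: 0 − (9/4)·(4/3) = -3.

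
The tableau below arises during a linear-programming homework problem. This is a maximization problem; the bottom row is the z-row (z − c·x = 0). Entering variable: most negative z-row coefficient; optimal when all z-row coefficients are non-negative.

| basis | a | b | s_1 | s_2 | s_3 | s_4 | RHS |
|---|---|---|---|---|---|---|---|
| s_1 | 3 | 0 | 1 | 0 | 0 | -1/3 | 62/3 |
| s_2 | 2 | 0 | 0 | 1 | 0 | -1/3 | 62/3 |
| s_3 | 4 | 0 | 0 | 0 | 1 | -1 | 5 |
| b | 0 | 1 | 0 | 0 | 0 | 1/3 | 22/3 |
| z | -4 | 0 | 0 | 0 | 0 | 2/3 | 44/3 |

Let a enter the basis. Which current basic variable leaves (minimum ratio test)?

Column a entries and ratios — s_1: (62/3)/3 = 62/9; s_2: (62/3)/2 = 31/3; s_3: 5/4 = 5/4; b: 0 ≤ 0, skip.
Smallest ratio is 5/4 in the row of s_3, so s_3 leaves.

s_3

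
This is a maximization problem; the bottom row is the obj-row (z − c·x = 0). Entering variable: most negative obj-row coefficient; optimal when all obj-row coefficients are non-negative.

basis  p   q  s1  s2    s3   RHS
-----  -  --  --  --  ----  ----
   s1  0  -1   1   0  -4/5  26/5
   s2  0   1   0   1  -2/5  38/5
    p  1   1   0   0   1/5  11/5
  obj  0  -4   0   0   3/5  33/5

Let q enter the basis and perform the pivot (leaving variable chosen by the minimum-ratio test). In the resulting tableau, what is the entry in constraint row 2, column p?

-1

Ratio test on column q — row 1: entry -1 ≤ 0; row 2: (38/5)/1 = 38/5; row 3: (11/5)/1 = 11/5. Minimum is 11/5 at row 3 (p leaves); pivot element 1.
Divide row 3 by 1; eliminate column q from the other rows.
Row 2 update in column p: 0 − 1·1 = -1.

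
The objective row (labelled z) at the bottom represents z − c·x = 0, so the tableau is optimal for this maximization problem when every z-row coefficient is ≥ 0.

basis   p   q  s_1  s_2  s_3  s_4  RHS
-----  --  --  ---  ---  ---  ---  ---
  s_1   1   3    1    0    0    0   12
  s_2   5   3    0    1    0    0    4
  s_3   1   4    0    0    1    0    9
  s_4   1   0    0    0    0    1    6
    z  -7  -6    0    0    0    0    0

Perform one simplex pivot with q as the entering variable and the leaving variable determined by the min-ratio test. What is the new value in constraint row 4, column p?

Ratio test on column q — row 1: 12/3 = 4; row 2: 4/3 = 4/3; row 3: 9/4 = 9/4; row 4: entry 0 ≤ 0. Minimum is 4/3 at row 2 (s_2 leaves); pivot element 3.
Divide row 2 by 3; eliminate column q from the other rows.
Row 4 update in column p: 1 − 0·(5/3) = 1.

1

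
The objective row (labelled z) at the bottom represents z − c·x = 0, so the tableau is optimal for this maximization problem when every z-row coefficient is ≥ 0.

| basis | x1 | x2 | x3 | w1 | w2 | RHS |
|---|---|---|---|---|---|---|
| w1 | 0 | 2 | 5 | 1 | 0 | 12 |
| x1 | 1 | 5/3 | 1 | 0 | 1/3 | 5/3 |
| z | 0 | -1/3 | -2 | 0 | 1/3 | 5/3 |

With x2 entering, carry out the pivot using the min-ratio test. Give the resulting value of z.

Ratio test on column x2 — row 1: 12/2 = 6; row 2: (5/3)/(5/3) = 1. Minimum is 1 at row 2 (x1 leaves); pivot element 5/3.
Pivot on row 2; the z-row RHS becomes 5/3 − (-1/3)·1 = 2.

2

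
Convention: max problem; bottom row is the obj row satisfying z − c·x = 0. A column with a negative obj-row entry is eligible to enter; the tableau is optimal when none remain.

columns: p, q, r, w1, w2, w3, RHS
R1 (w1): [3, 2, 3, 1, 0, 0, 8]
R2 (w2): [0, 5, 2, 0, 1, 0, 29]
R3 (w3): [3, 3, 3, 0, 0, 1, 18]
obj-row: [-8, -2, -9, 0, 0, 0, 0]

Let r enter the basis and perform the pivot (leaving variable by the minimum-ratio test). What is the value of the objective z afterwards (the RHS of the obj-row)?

Ratio test on column r — row 1: 8/3 = 8/3; row 2: 29/2 = 29/2; row 3: 18/3 = 6. Minimum is 8/3 at row 1 (w1 leaves); pivot element 3.
Pivot on row 1; the obj-row RHS becomes 0 − (-9)·(8/3) = 24.

24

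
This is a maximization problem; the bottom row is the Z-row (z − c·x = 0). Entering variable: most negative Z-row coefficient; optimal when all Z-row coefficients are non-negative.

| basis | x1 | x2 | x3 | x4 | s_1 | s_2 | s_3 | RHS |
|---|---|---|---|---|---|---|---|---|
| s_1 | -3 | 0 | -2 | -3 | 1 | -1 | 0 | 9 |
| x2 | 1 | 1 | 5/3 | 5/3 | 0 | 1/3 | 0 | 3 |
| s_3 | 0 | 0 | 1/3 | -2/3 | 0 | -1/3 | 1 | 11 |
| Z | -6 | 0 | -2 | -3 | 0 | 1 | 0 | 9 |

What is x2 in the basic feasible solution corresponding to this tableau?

3

x2 is basic (row 2); its value is the RHS of that row, 3.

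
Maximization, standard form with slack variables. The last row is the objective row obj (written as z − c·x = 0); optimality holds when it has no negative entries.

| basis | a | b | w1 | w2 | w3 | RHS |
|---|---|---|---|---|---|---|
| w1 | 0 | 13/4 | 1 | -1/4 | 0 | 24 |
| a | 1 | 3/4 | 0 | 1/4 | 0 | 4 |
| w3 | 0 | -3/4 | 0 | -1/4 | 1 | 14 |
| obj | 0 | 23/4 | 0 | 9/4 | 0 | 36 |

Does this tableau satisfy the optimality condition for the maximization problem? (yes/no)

yes

Every obj-row coefficient is ≥ 0, so the tableau is optimal.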